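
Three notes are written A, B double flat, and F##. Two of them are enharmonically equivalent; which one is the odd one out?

In 12-tone equal temperament, enharmonic equivalents share a pitch class. A is pitch class 9; Bbb is pitch class 9; F## is pitch class 7.
A and Bbb share pitch class 9, while F## is pitch class 7.

F##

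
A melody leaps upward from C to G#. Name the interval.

Counting letters C–D–E–F–G gives a fifth.
C→G# = 8 semitones, 1 wider than the perfect fifth (7), so augmented.

augmented fifth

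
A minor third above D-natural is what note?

D up a major third is F#, so the target letter is F.
From D, a minor third is 3 semitones up: F.

F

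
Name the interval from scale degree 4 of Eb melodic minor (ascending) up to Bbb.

minor second

Scale degree 4 of Eb melodic minor (ascending) is Ab.
Ab up to Bbb: letters A→B make it a second; 1 semitone makes it minor.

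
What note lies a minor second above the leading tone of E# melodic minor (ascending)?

E#

The leading tone of E# melodic minor (ascending) is D##.
A minor second (1 semitone) above D## lands on the letter E, giving E#.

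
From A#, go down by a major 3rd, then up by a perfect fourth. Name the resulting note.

B

A major third down from A# is F# (letter F, 4 semitones down).
A perfect fourth up from F# is B (letter B, 5 semitones up).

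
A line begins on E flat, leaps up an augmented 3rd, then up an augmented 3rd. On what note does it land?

An augmented third up from Eb is G# (letter G, 5 semitones up).
An augmented third up from G# is B## (letter B, 5 semitones up).

B##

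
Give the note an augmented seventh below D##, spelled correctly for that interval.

D down a major seventh is Eb, so the target letter is E.
From D##, an augmented seventh is 12 semitones down: E.

E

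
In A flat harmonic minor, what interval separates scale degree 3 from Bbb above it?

Scale degree 3 of Ab harmonic minor is Cb.
Cb up to Bbb: letters C→B make it a seventh; 10 semitones makes it minor.

minor seventh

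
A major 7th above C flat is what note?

C up a major seventh is B, so the target letter is B.
From Cb, a major seventh is 11 semitones up: Bb.

Bb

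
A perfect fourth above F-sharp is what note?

B

A fourth above F lands on the letter B.
A perfect fourth spans 5 semitones, so F# moves to pitch class 11. On the letter B that is B.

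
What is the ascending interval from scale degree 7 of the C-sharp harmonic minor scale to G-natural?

diminished sixth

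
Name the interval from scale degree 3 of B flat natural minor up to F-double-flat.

diminished third

Scale degree 3 of Bb natural minor is Db.
Db up to Fbb: letters D→F make it a third; 2 semitones makes it diminished.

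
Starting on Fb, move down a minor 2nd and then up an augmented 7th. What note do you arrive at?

A minor second down from Fb is Eb (letter E, 1 semitone down).
An augmented seventh up from Eb is D# (letter D, 12 semitones up).

D#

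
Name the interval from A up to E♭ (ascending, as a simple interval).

diminished fifth

Counting letters A–B–C–D–E gives a fifth.
A→Eb = 6 semitones, 1 narrower than the perfect fifth (7), so diminished.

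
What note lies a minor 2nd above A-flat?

A up a major second is B, so the target letter is B.
From Ab, a minor second is 1 semitone up: Bbb.

Bbb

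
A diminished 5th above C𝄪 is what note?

A fifth above C lands on the letter G.
A diminished fifth spans 6 semitones, so C## moves to pitch class 8. On the letter G that is G#.

G#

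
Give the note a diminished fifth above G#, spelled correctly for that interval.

D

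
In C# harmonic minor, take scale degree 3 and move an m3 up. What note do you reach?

G

Scale degree 3 of C# harmonic minor is E.
A minor third (3 semitones) above E lands on the letter G, giving G.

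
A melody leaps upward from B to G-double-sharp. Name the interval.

augmented sixth

The letter names run B→G, a span of 5 letter steps, so the interval is some kind of sixth.
B to G## is 10 semitones. A major sixth is 9, so 10 makes it augmented.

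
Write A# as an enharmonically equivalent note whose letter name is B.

A# is pitch class 10. The letter B alone is pitch class 11.
To reach pitch class 10 from B requires an offset of -1 semitone, i.e. flat: Bb.

Bb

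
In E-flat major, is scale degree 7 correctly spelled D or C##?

D

Each scale degree takes a distinct letter name. Degree 7 of a scale on E must use the letter D.
D and C## are enharmonically the same pitch, but only D uses the letter D, so it is the correct spelling here.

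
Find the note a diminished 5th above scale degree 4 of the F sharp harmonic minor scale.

F

Scale degree 4 of F# harmonic minor is B.
A diminished fifth (6 semitones) above B lands on the letter F, giving F.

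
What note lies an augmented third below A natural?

Fb

A down a major third is F, so the target letter is F.
From A, an augmented third is 5 semitones down: Fb.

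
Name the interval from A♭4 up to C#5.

The letter names run A→C, a span of 2 letter steps, so the interval is some kind of third.
Ab to C# is 5 semitones. A major third is 4, so 5 makes it augmented.

augmented third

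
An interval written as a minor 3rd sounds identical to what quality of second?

A minor third spans 3 semitones.
A second spanning 3 semitones is augmented (the major second is 2).

augmented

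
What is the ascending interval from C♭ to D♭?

major second

The letter names run C→D, a span of 1 letter step, so the interval is some kind of second.
Cb to Db is 2 semitones. A major second is 2, so 2 makes it major.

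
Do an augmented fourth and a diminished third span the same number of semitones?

No

An augmented fourth spans 6 semitones; a diminished third spans 2.
The spans differ, so they are not enharmonic equivalents.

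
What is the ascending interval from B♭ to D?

major third

Counting letters B–C–D gives a third.
Bb→D = 4 semitones, exactly the major third.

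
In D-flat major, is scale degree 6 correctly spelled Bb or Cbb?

Each scale degree takes a distinct letter name. Degree 6 of a scale on D must use the letter B.
Bb and Cbb are enharmonically the same pitch, but only Bb uses the letter B, so it is the correct spelling here.

Bb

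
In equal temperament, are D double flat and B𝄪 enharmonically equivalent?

No

Dbb is pitch class 0; B## is pitch class 1.
The pitch classes differ (0 vs. 1), so they are not enharmonic equivalents.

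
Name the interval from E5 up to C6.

Counting letters E–F–G–A–B–C gives a sixth.
E→C = 8 semitones, 1 narrower than the major sixth (9), so minor.

minor sixth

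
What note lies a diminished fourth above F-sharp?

Bb

A fourth above F lands on the letter B.
A diminished fourth spans 4 semitones, so F# moves to pitch class 10. On the letter B that is Bb.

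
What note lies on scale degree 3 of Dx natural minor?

F##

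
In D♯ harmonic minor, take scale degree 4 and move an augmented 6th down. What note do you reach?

Bb

Scale degree 4 of D# harmonic minor is G#.
An augmented sixth (10 semitones) below G# lands on the letter B, giving Bb.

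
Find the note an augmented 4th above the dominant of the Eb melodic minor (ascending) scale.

The dominant of Eb melodic minor (ascending) is Bb.
An augmented fourth (6 semitones) above Bb lands on the letter E, giving E.

E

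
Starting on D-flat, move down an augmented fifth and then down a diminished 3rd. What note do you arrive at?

An augmented fifth down from Db is Gbb (letter G, 8 semitones down).
A diminished third down from Gbb is Eb (letter E, 2 semitones down).

Eb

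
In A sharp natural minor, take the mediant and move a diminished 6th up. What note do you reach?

Ab

The mediant of A# natural minor is C#.
A diminished sixth (7 semitones) above C# lands on the letter A, giving Ab.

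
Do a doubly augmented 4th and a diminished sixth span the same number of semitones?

Yes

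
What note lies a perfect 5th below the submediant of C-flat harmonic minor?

Dbb

The submediant of Cb harmonic minor is Abb.
A perfect fifth (7 semitones) below Abb lands on the letter D, giving Dbb.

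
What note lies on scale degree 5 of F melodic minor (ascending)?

C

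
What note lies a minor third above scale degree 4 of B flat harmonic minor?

Gb

Scale degree 4 of Bb harmonic minor is Eb.
A minor third (3 semitones) above Eb lands on the letter G, giving Gb.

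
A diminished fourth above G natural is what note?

G up a perfect fourth is C, so the target letter is C.
From G, a diminished fourth is 4 semitones up: Cb.

Cb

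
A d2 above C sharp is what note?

Db

A second above C lands on the letter D.
A diminished second spans 0 semitones, so C# moves to pitch class 1. On the letter D that is Db.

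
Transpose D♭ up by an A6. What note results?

B

A sixth above D lands on the letter B.
An augmented sixth spans 10 semitones, so Db moves to pitch class 11. On the letter B that is B.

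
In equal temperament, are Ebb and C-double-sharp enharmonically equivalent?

Yes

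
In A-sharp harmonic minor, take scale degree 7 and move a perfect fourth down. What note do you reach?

D##

Scale degree 7 of A# harmonic minor is G##.
A perfect fourth (5 semitones) below G## lands on the letter D, giving D##.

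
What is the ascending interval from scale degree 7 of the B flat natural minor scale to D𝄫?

Scale degree 7 of Bb natural minor is Ab.
Ab up to Dbb: letters A→D make it a fourth; 4 semitones makes it diminished.

diminished fourth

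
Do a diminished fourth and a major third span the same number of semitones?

Yes

A diminished fourth spans 4 semitones; a major third spans 4.
They are enharmonically equivalent.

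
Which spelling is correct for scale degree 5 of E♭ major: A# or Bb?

Bb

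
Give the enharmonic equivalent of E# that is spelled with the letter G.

Plain G sits 2 semitones above E#, so on the letter G the same pitch needs a double flat: Gbb.

Gbb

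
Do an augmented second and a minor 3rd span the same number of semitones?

An augmented second spans 3 semitones; a minor third spans 3.
They are enharmonically equivalent.

Yes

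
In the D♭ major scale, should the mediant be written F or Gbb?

F

Each scale degree takes a distinct letter name. Degree 3 of a scale on D must use the letter F.
F and Gbb are enharmonically the same pitch, but only F uses the letter F, so it is the correct spelling here.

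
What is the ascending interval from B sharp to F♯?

diminished fifth

Counting letters B–C–D–E–F gives a fifth.
B#→F# = 6 semitones, 1 narrower than the perfect fifth (7), so diminished.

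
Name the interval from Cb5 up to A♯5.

The letter names run C→A, a span of 5 letter steps, so the interval is some kind of sixth.
Cb to A# is 11 semitones. A major sixth is 9, so 11 makes it doubly augmented.

doubly augmented sixth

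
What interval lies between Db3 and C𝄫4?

diminished seventh

The letter names run D→C, a span of 6 letter steps, so the interval is some kind of seventh.
Db to Cbb is 9 semitones. A major seventh is 11, so 9 makes it diminished.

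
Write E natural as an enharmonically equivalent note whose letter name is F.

Plain F sits 1 semitone above E, so on the letter F the same pitch needs a flat: Fb.

Fb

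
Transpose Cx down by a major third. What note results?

A#

C down a major third is Ab, so the target letter is A.
From C##, a major third is 4 semitones down: A#.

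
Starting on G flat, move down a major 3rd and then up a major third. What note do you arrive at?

Gb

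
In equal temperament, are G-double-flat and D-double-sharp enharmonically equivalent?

Two spellings are enharmonically equivalent only if they share a pitch class.
Here Gbb → 5, D## → 4; 4 ≠ 5, so they are not.

No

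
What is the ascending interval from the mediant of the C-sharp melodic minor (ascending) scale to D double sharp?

augmented seventh

The mediant of C# melodic minor (ascending) is E.
E up to D##: letters E→D make it a seventh; 12 semitones makes it augmented.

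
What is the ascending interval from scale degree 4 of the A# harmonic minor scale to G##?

Scale degree 4 of A# harmonic minor is D#.
D# up to G##: letters D→G make it a fourth; 6 semitones makes it augmented.

augmented fourth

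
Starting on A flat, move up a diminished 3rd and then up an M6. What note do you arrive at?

Abb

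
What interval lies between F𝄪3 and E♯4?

minor seventh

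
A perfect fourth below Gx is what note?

D##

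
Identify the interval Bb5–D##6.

doubly augmented third

Counting letters B–C–D gives a third.
Bb→D## = 6 semitones, 2 wider than the major third (4), so doubly augmented.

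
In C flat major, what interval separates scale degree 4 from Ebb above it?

minor seventh

Scale degree 4 of Cb major is Fb.
Fb up to Ebb: letters F→E make it a seventh; 10 semitones makes it minor.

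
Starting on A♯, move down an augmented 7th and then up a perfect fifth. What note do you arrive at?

An augmented seventh down from A# is Bb (letter B, 12 semitones down).
A perfect fifth up from Bb is F (letter F, 7 semitones up).

F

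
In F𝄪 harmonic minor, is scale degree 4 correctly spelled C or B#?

Each scale degree takes a distinct letter name. Degree 4 of a scale on F must use the letter B.
B# and C are enharmonically the same pitch, but only B# uses the letter B, so it is the correct spelling here.

B#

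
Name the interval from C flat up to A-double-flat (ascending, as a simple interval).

minor sixth

Counting letters C–D–E–F–G–A gives a sixth.
Cb→Abb = 8 semitones, 1 narrower than the major sixth (9), so minor.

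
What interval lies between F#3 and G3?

The letter names run F→G, a span of 1 letter step, so the interval is some kind of second.
F# to G is 1 semitone. A major second is 2, so 1 makes it minor.

minor second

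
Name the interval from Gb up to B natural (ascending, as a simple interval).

augmented third

Counting letters G–A–B gives a third.
Gb→B = 5 semitones, 1 wider than the major third (4), so augmented.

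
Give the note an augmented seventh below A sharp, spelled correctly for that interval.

Bb

A down a major seventh is Bb, so the target letter is B.
From A#, an augmented seventh is 12 semitones down: Bb.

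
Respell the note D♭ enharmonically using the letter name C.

C#

Plain C sits 1 semitone below Db, so on the letter C the same pitch needs a sharp: C#.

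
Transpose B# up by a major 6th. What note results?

G##

A sixth above B lands on the letter G.
A major sixth spans 9 semitones, so B# moves to pitch class 9. On the letter G that is G##.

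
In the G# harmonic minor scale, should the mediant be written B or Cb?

B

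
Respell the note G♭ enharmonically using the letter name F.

F#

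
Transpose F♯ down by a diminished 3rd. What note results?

F down a major third is Db, so the target letter is D.
From F#, a diminished third is 2 semitones down: D##.

D##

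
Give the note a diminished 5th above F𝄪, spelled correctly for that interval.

F up a perfect fifth is C, so the target letter is C.
From F##, a diminished fifth is 6 semitones up: C#.

C#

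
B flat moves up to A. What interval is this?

major seventh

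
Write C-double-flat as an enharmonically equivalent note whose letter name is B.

Cbb is pitch class 10. The letter B alone is pitch class 11.
To reach pitch class 10 from B requires an offset of -1 semitone, i.e. flat: Bb.

Bb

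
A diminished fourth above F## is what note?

A fourth above F lands on the letter B.
A diminished fourth spans 4 semitones, so F## moves to pitch class 11. On the letter B that is B.

B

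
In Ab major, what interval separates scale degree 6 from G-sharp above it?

Scale degree 6 of Ab major is F.
F up to G#: letters F→G make it a second; 3 semitones makes it augmented.

augmented second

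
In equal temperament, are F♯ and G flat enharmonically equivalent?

F# is pitch class 6; Gb is pitch class 6.
All spellings map to pitch class 6, so they are enharmonically equivalent.

Yes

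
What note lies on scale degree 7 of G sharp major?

F##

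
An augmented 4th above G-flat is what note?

C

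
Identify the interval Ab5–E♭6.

perfect fifth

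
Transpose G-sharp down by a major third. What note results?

G down a major third is Eb, so the target letter is E.
From G#, a major third is 4 semitones down: E.

E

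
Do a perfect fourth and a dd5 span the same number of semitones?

Yes

A perfect fourth spans 5 semitones; a doubly diminished fifth spans 5.
They are enharmonically equivalent.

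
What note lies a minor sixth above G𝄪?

E#

G up a major sixth is E, so the target letter is E.
From G##, a minor sixth is 8 semitones up: E#.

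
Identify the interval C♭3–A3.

augmented sixth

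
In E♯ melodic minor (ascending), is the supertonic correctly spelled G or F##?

Each scale degree takes a distinct letter name. Degree 2 of a scale on E must use the letter F.
F## and G are enharmonically the same pitch, but only F## uses the letter F, so it is the correct spelling here.

F##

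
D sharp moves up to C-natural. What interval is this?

diminished seventh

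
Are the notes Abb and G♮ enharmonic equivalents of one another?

Yes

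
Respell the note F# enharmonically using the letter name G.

Gb

F# is pitch class 6. The letter G alone is pitch class 7.
To reach pitch class 6 from G requires an offset of -1 semitone, i.e. flat: Gb.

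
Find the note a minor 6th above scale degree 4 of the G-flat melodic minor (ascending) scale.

Abb

Scale degree 4 of Gb melodic minor (ascending) is Cb.
A minor sixth (8 semitones) above Cb lands on the letter A, giving Abb.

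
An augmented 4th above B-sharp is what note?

E##

A fourth above B lands on the letter E.
An augmented fourth spans 6 semitones, so B# moves to pitch class 6. On the letter E that is E##.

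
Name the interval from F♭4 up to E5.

The letter names run F→E, a span of 6 letter steps, so the interval is some kind of seventh.
Fb to E is 12 semitones. A major seventh is 11, so 12 makes it augmented.

augmented seventh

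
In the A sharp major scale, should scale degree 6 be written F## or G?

Each scale degree takes a distinct letter name. Degree 6 of a scale on A must use the letter F.
F## and G are enharmonically the same pitch, but only F## uses the letter F, so it is the correct spelling here.

F##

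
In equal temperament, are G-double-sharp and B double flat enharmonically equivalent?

Yes

G## = pitch class 9 and Bbb = pitch class 9 — the same pitch class, so they are enharmonic equivalents.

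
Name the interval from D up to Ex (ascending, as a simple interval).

Counting letters D–E gives a second.
D→E## = 4 semitones, 2 wider than the major second (2), so doubly augmented.

doubly augmented second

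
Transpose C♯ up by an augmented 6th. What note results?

C up a major sixth is A, so the target letter is A.
From C#, an augmented sixth is 10 semitones up: A##.

A##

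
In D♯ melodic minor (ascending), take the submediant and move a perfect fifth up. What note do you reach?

The submediant of D# melodic minor (ascending) is B#.
A perfect fifth (7 semitones) above B# lands on the letter F, giving F##.

F##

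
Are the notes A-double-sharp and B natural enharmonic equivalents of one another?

A## = pitch class 11 and B = pitch class 11 — the same pitch class, so they are enharmonic equivalents.

Yes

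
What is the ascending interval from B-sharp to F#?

The letter names run B→F, a span of 4 letter steps, so the interval is some kind of fifth.
B# to F# is 6 semitones. A perfect fifth is 7, so 6 makes it diminished.

diminished fifth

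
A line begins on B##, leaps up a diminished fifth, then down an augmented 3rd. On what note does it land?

D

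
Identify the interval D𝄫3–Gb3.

Counting letters D–E–F–G gives a fourth.
Dbb→Gb = 6 semitones, 1 wider than the perfect fourth (5), so augmented.

augmented fourth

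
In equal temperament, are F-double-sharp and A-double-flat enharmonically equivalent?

Yes

F## is pitch class 7; Abb is pitch class 7.
All spellings map to pitch class 7, so they are enharmonically equivalent.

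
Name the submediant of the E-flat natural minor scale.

Cb

Degree 6 takes the letter 5 steps above E, which is C.
In natural minor, degree 6 sits 8 semitones above the tonic. Eb + 8 semitones is pitch class 11, spelled on C as Cb.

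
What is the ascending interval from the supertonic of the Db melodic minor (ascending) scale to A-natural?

augmented fourth

The supertonic of Db melodic minor (ascending) is Eb.
Eb up to A: letters E→A make it a fourth; 6 semitones makes it augmented.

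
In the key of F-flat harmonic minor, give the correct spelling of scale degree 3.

Abb

The Fb harmonic minor scale runs Fb Gb Abb Bbb Cb Dbb Eb.
Degree 3 is Abb.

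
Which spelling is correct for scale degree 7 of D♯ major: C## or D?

C##

Each scale degree takes a distinct letter name. Degree 7 of a scale on D must use the letter C.
C## and D are enharmonically the same pitch, but only C## uses the letter C, so it is the correct spelling here.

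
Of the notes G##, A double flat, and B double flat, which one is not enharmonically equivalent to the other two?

Abb

In 12-tone equal temperament, enharmonic equivalents share a pitch class. G## is pitch class 9; Abb is pitch class 7; Bbb is pitch class 9.
G## and Bbb share pitch class 9, while Abb is pitch class 7.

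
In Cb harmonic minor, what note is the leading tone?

The Cb harmonic minor scale runs Cb Db Ebb Fb Gb Abb Bb.
Degree 7 is Bb.

Bb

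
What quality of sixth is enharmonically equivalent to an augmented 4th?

doubly diminished

An augmented fourth spans 6 semitones.
A sixth spanning 6 semitones is doubly diminished (the major sixth is 9).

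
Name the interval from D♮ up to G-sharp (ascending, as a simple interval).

augmented fourth

The letter names run D→G, a span of 3 letter steps, so the interval is some kind of fourth.
D to G# is 6 semitones. A perfect fourth is 5, so 6 makes it augmented.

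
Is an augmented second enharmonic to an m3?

Yes

An augmented second spans 3 semitones; a minor third spans 3.
They are enharmonically equivalent.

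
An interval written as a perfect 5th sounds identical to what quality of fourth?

A perfect fifth spans 7 semitones.
A fourth spanning 7 semitones is doubly augmented (the perfect fourth is 5).

doubly augmented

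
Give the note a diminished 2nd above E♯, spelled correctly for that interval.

F

E up a major second is F#, so the target letter is F.
From E#, a diminished second is 0 semitones up: F.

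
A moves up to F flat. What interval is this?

diminished sixth

The letter names run A→F, a span of 5 letter steps, so the interval is some kind of sixth.
A to Fb is 7 semitones. A major sixth is 9, so 7 makes it diminished.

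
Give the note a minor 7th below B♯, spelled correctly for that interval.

C##

A seventh below B lands on the letter C.
A minor seventh spans 10 semitones, so B# moves to pitch class 2. On the letter C that is C##.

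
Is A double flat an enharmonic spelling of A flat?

No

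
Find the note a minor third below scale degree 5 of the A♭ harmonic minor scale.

C

Scale degree 5 of Ab harmonic minor is Eb.
A minor third (3 semitones) below Eb lands on the letter C, giving C.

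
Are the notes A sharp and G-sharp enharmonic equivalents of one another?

No

Two spellings are enharmonically equivalent only if they share a pitch class.
Here A# → 10, G# → 8; 8 ≠ 10, so they are not.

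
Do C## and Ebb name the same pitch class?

Yes

C## = pitch class 2 and Ebb = pitch class 2 — the same pitch class, so they are enharmonic equivalents.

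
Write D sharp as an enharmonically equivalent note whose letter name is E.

Eb

D# is pitch class 3. The letter E alone is pitch class 4.
To reach pitch class 3 from E requires an offset of -1 semitone, i.e. flat: Eb.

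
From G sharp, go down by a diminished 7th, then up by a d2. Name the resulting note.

A diminished seventh down from G# is A## (letter A, 9 semitones down).
A diminished second up from A## is B (letter B, 0 semitones up).

B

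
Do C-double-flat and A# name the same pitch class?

Yes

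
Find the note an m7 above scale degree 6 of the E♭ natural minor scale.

Bbb

Scale degree 6 of Eb natural minor is Cb.
A minor seventh (10 semitones) above Cb lands on the letter B, giving Bbb.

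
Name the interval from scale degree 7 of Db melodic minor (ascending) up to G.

Scale degree 7 of Db melodic minor (ascending) is C.
C up to G: letters C→G make it a fifth; 7 semitones makes it perfect.

perfect fifth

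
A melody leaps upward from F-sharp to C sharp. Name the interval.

perfect fifth

The letter names run F→C, a span of 4 letter steps, so the interval is some kind of fifth.
F# to C# is 7 semitones. A perfect fifth is 7, so 7 makes it perfect.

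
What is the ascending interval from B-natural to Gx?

Counting letters B–C–D–E–F–G gives a sixth.
B→G## = 10 semitones, 1 wider than the major sixth (9), so augmented.

augmented sixth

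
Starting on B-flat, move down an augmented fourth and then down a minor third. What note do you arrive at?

Db

An augmented fourth down from Bb is Fb (letter F, 6 semitones down).
A minor third down from Fb is Db (letter D, 3 semitones down).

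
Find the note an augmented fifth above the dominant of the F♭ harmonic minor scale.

G

The dominant of Fb harmonic minor is Cb.
An augmented fifth (8 semitones) above Cb lands on the letter G, giving G.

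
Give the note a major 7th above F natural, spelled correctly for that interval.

E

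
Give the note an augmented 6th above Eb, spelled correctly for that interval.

C#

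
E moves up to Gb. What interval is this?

Counting letters E–F–G gives a third.
E→Gb = 2 semitones, 2 narrower than the major third (4), so diminished.

diminished third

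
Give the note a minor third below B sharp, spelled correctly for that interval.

A third below B lands on the letter G.
A minor third spans 3 semitones, so B# moves to pitch class 9. On the letter G that is G##.

G##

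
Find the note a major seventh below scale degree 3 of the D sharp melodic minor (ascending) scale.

Scale degree 3 of D# melodic minor (ascending) is F#.
A major seventh (11 semitones) below F# lands on the letter G, giving G.

G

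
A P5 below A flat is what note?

A down a perfect fifth is D, so the target letter is D.
From Ab, a perfect fifth is 7 semitones down: Db.

Db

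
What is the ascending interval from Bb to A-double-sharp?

The letter names run B→A, a span of 6 letter steps, so the interval is some kind of seventh.
Bb to A## is 13 semitones. A major seventh is 11, so 13 makes it doubly augmented.

doubly augmented seventh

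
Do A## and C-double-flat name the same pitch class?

A## is pitch class 11; Cbb is pitch class 10.
The pitch classes differ (11 vs. 10), so they are not enharmonic equivalents.

No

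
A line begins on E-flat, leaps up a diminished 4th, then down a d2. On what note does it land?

G

A diminished fourth up from Eb is Abb (letter A, 4 semitones up).
A diminished second down from Abb is G (letter G, 0 semitones down).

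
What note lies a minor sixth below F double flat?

Abb

F down a major sixth is Ab, so the target letter is A.
From Fbb, a minor sixth is 8 semitones down: Abb.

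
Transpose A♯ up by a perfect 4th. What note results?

D#

A fourth above A lands on the letter D.
A perfect fourth spans 5 semitones, so A# moves to pitch class 3. On the letter D that is D#.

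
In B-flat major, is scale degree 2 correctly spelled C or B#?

Each scale degree takes a distinct letter name. Degree 2 of a scale on B must use the letter C.
C and B# are enharmonically the same pitch, but only C uses the letter C, so it is the correct spelling here.

C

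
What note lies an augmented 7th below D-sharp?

D down a major seventh is Eb, so the target letter is E.
From D#, an augmented seventh is 12 semitones down: Eb.

Eb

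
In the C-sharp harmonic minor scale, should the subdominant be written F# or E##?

Each scale degree takes a distinct letter name. Degree 4 of a scale on C must use the letter F.
F# and E## are enharmonically the same pitch, but only F# uses the letter F, so it is the correct spelling here.

F#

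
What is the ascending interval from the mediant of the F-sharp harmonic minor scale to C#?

major third

The mediant of F# harmonic minor is A.
A up to C#: letters A→C make it a third; 4 semitones makes it major.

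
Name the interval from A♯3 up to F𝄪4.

The letter names run A→F, a span of 5 letter steps, so the interval is some kind of sixth.
A# to F## is 9 semitones. A major sixth is 9, so 9 makes it major.

major sixth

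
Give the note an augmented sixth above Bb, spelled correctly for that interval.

B up a major sixth is G#, so the target letter is G.
From Bb, an augmented sixth is 10 semitones up: G#.

G#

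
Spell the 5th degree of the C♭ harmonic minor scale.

Gb

The Cb harmonic minor scale runs Cb Db Ebb Fb Gb Abb Bb.
Degree 5 is Gb.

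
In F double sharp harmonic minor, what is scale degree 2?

G##

Degree 2 takes the letter 1 step above F, which is G.
In harmonic minor, degree 2 sits 2 semitones above the tonic. F## + 2 semitones is pitch class 9, spelled on G as G##.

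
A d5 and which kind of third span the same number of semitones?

A diminished fifth spans 6 semitones.
A third spanning 6 semitones is doubly augmented (the major third is 4).

doubly augmented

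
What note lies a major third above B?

D#

B up a major third is D#, so the target letter is D.
From B, a major third is 4 semitones up: D#.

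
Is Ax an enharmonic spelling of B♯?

Two spellings are enharmonically equivalent only if they share a pitch class.
Here A## → 11, B# → 0; 0 ≠ 11, so they are not.

No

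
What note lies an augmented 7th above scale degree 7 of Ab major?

F##

Scale degree 7 of Ab major is G.
An augmented seventh (12 semitones) above G lands on the letter F, giving F##.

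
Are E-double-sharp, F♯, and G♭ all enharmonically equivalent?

Yes

E## is pitch class 6; F# is pitch class 6; Gb is pitch class 6.
All spellings map to pitch class 6, so they are enharmonically equivalent.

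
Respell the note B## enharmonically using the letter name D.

Db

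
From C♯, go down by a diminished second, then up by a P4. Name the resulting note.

A diminished second down from C# is B## (letter B, 0 semitones down).
A perfect fourth up from B## is E## (letter E, 5 semitones up).

E##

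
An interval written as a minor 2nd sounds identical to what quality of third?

doubly diminished

A minor second spans 1 semitone.
A third spanning 1 semitone is doubly diminished (the major third is 4).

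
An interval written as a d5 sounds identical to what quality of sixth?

doubly diminished

A diminished fifth spans 6 semitones.
A sixth spanning 6 semitones is doubly diminished (the major sixth is 9).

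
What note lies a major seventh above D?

A seventh above D lands on the letter C.
A major seventh spans 11 semitones, so D moves to pitch class 1. On the letter C that is C#.

C#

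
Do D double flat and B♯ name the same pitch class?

Dbb is pitch class 0; B# is pitch class 0.
All spellings map to pitch class 0, so they are enharmonically equivalent.

Yes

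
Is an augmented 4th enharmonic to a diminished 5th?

Yes

An augmented fourth spans 6 semitones; a diminished fifth spans 6.
They are enharmonically equivalent.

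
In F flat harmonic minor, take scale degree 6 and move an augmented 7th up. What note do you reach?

C

Scale degree 6 of Fb harmonic minor is Dbb.
An augmented seventh (12 semitones) above Dbb lands on the letter C, giving C.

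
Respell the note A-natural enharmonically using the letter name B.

Bbb

Plain B sits 2 semitones above A, so on the letter B the same pitch needs a double flat: Bbb.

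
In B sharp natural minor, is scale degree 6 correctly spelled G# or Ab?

G#

Each scale degree takes a distinct letter name. Degree 6 of a scale on B must use the letter G.
G# and Ab are enharmonically the same pitch, but only G# uses the letter G, so it is the correct spelling here.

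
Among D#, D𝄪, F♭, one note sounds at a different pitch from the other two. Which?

D#

In 12-tone equal temperament, enharmonic equivalents share a pitch class. D# is pitch class 3; D## is pitch class 4; Fb is pitch class 4.
D## and Fb share pitch class 4, while D# is pitch class 3.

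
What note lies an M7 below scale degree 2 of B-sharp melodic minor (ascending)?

D#

Scale degree 2 of B# melodic minor (ascending) is C##.
A major seventh (11 semitones) below C## lands on the letter D, giving D#.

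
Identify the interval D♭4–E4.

The letter names run D→E, a span of 1 letter step, so the interval is some kind of second.
Db to E is 3 semitones. A major second is 2, so 3 makes it augmented.

augmented second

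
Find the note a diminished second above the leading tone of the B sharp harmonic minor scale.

B

The leading tone of B# harmonic minor is A##.
A diminished second (0 semitones) above A## lands on the letter B, giving B.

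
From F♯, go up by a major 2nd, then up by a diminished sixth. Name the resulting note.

Eb

A major second up from F# is G# (letter G, 2 semitones up).
A diminished sixth up from G# is Eb (letter E, 7 semitones up).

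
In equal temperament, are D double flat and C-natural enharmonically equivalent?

Yes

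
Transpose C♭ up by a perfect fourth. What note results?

Fb

A fourth above C lands on the letter F.
A perfect fourth spans 5 semitones, so Cb moves to pitch class 4. On the letter F that is Fb.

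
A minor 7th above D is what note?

C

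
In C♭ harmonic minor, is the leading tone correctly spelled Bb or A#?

Bb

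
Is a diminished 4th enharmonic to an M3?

A diminished fourth spans 4 semitones; a major third spans 4.
They are enharmonically equivalent.

Yes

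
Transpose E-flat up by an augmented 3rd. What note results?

A third above E lands on the letter G.
An augmented third spans 5 semitones, so Eb moves to pitch class 8. On the letter G that is G#.

G#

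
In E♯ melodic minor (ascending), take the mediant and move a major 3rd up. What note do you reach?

The mediant of E# melodic minor (ascending) is G#.
A major third (4 semitones) above G# lands on the letter B, giving B#.

B#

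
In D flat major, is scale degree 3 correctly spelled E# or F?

F

Each scale degree takes a distinct letter name. Degree 3 of a scale on D must use the letter F.
F and E# are enharmonically the same pitch, but only F uses the letter F, so it is the correct spelling here.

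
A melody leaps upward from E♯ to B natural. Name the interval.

diminished fifth

Counting letters E–F–G–A–B gives a fifth.
E#→B = 6 semitones, 1 narrower than the perfect fifth (7), so diminished.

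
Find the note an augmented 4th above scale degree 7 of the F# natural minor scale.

Scale degree 7 of F# natural minor is E.
An augmented fourth (6 semitones) above E lands on the letter A, giving A#.

A#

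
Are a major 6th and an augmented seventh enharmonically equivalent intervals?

No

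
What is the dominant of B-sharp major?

Degree 5 takes the letter 4 steps above B, which is F.
In major, degree 5 sits 7 semitones above the tonic. B# + 7 semitones is pitch class 7, spelled on F as F##.

F##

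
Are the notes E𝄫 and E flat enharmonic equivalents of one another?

No

Two spellings are enharmonically equivalent only if they share a pitch class.
Here Ebb → 2, Eb → 3; 2 ≠ 3, so they are not.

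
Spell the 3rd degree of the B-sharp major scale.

The B# major scale runs B# C## D## E# F## G## A##.
Degree 3 is D##.

D##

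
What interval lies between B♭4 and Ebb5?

diminished fourth

The letter names run B→E, a span of 3 letter steps, so the interval is some kind of fourth.
Bb to Ebb is 4 semitones. A perfect fourth is 5, so 4 makes it diminished.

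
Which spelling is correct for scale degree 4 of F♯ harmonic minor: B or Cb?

B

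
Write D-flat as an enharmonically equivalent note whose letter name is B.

B##

Db is pitch class 1. The letter B alone is pitch class 11.
To reach pitch class 1 from B requires an offset of +2 semitones, i.e. double sharp: B##.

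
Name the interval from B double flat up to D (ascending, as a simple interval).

augmented third

The letter names run B→D, a span of 2 letter steps, so the interval is some kind of third.
Bbb to D is 5 semitones. A major third is 4, so 5 makes it augmented.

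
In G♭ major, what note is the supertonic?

Degree 2 takes the letter 1 step above G, which is A.
In major, degree 2 sits 2 semitones above the tonic. Gb + 2 semitones is pitch class 8, spelled on A as Ab.

Ab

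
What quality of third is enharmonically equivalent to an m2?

doubly diminished

A minor second spans 1 semitone.
A third spanning 1 semitone is doubly diminished (the major third is 4).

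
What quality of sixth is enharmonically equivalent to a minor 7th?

augmented

A minor seventh spans 10 semitones.
A sixth spanning 10 semitones is augmented (the major sixth is 9).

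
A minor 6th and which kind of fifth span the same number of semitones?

augmented

A minor sixth spans 8 semitones.
A fifth spanning 8 semitones is augmented (the perfect fifth is 7).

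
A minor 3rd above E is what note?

A third above E lands on the letter G.
A minor third spans 3 semitones, so E moves to pitch class 7. On the letter G that is G.

G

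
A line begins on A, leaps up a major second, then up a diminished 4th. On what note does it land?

A major second up from A is B (letter B, 2 semitones up).
A diminished fourth up from B is Eb (letter E, 4 semitones up).

Eb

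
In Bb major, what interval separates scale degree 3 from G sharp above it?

Scale degree 3 of Bb major is D.
D up to G#: letters D→G make it a fourth; 6 semitones makes it augmented.

augmented fourth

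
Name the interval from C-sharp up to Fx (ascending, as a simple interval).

augmented fourth

Counting letters C–D–E–F gives a fourth.
C#→F## = 6 semitones, 1 wider than the perfect fourth (5), so augmented.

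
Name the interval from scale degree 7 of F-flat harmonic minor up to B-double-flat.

diminished fifth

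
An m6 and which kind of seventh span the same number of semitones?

A minor sixth spans 8 semitones.
A seventh spanning 8 semitones is doubly diminished (the major seventh is 11).

doubly diminished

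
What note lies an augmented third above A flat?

A third above A lands on the letter C.
An augmented third spans 5 semitones, so Ab moves to pitch class 1. On the letter C that is C#.

C#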